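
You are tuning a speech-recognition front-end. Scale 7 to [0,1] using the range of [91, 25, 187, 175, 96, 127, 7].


min=7, max=187
(7-7)/(187-7) = 0/180 = 0.0

0.0


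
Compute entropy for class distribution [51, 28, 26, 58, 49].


Probabilities: [51/212, 28/212, 26/212, 58/212, 49/212] ≈ [0.2406, 0.1321, 0.1226, 0.2736, 0.2311]
H = -((51/212)·log₂(51/212) + (28/212)·log₂(28/212) + (26/212)·log₂(26/212) + (58/212)·log₂(58/212) + (49/212)·log₂(49/212))
  = 2.2515 bits

2.2515 bits


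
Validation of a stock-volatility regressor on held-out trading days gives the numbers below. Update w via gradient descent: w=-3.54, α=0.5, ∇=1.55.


w_new = w - α·∇
= -3.54 - 0.5·1.55
= -3.54 - 0.775
= -4.315

-4.315


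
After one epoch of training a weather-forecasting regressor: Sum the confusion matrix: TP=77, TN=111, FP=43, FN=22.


Total = TP + TN + FP + FN
= 77 + 111 + 43 + 22
= 253
(Predicted positive: 120, predicted negative: 133)

253


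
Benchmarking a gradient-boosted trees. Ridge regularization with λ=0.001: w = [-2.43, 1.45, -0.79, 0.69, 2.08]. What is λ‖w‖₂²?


‖w‖₂² = (-2.43)² + (1.45)² + (-0.79)² + (0.69)² + (2.08)²
     = 5.9049 + 2.1025 + 0.6241 + 0.4761 + 4.3264
     = 13.434
λ·‖w‖₂² = 0.001·13.434 = 0.013434

0.013434


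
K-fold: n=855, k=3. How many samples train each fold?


Fold size = 855/3 = 285
Training per fold = 855 - 285 = 570

570


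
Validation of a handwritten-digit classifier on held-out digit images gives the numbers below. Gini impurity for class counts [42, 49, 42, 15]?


Probabilities: [42/148, 49/148, 42/148, 15/148] ≈ [0.2838, 0.3311, 0.2838, 0.1014]
Σpᵢ² = (1764 + 2401 + 1764 + 225)/148² = 6154/21904
Gini = 1 - Σpᵢ² = 1 - 6154/21904 = 0.719

0.719


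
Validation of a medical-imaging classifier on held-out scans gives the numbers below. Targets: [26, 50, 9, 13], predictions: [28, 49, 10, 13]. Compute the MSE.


Squared errors: (26-28)²=4, (50-49)²=1, (9-10)²=1, (13-13)²=0
Sum = 6
MSE = 6/4 = 3/2

3/2


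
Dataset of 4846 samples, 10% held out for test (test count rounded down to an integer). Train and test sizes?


Test = ⌊4846·10/100⌋ = 484
Train = 4846 - 484 = 4362

Train: 4362, Test: 484


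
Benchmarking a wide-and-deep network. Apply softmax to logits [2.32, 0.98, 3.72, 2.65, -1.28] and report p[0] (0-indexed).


Exponentials: e^2.32=10.1757, e^0.98=2.6645, e^3.72=41.2644, e^2.65=14.154, e^-1.28=0.278
Sum = 68.5366
Softmax = [0.1485, 0.0389, 0.6021, 0.2065, 0.0041]
p[0] = 10.1757/68.5366 = 0.1485

0.1485


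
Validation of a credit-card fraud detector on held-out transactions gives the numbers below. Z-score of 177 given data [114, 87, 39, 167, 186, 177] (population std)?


μ = 128.3333, σ = 53.3594
z = (177 - 128.3333)/53.3594 = 0.9121

0.9121


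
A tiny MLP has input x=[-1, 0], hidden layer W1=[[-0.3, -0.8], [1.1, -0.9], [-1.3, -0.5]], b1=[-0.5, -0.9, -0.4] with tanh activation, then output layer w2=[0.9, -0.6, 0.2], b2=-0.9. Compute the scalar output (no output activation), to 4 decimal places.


z1[0] = (-0.3)·(-1) + (-0.8)·(0) - 0.5 = -0.2
z1[1] = (1.1)·(-1) + (-0.9)·(0) - 0.9 = -2.0
z1[2] = (-1.3)·(-1) + (-0.5)·(0) - 0.4 = 0.9
h = tanh(z1) = [-0.1974, -0.964, 0.7163]
output = (0.9)·(-0.1974) + (-0.6)·(-0.964) + (0.2)·(0.7163) - 0.9 = -0.356

-0.356


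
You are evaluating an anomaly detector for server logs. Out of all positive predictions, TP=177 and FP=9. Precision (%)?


Precision = TP/(TP+FP)
= 177/(177+9)
= 177/186 = 95.16%

95.16%


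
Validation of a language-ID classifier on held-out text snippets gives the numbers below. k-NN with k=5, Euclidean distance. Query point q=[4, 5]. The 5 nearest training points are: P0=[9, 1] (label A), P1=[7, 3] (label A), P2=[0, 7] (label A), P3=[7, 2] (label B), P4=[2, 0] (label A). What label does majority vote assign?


d(q,P0) = 6.4031  (label A)
d(q,P1) = 3.6056  (label A)
d(q,P2) = 4.4721  (label A)
d(q,P3) = 4.2426  (label B)
d(q,P4) = 5.3852  (label A)
Votes: A=4, B=1
Majority → A

A


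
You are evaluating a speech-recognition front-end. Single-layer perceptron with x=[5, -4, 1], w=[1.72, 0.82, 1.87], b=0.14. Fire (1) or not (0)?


z = (5)·(1.72) + (-4)·(0.82) + (1)·(1.87) + 0.14
  = 7.33
step(z) = 1 (z≥0)

1


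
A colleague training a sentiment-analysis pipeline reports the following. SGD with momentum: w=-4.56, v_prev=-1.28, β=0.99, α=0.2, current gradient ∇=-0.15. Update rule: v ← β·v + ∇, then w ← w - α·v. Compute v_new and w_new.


v_new = 0.99·-1.28 - 0.15 = -1.2672 - 0.15 = -1.4172
w_new = -4.56 - 0.2·-1.4172 = -4.56 + 0.28344 = -4.27656

v_new=-1.4172, w_new=-4.27656


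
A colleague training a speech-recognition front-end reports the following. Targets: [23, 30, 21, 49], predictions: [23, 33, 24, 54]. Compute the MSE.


Squared errors: (23-23)²=0, (30-33)²=9, (21-24)²=9, (49-54)²=25
Sum = 43
MSE = 43/4 = 43/4

43/4


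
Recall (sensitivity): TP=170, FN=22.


Recall = TP/(TP+FN)
= 170/(170+22)
= 170/192 = 88.54%

88.54%


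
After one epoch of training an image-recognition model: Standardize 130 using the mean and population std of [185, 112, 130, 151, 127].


μ = 141, σ = 25.2745
z = (130 - 141)/25.2745 = -0.4352

-0.4352


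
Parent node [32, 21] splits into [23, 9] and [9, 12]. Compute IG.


Parent = [32, 21], H_parent = 0.9687
H_left = 0.8571 (n=32), H_right = 0.9852 (n=21)
H_children = (32/53)·0.8571 + (21/53)·0.9852 = 0.9079
IG = 0.9687 - 0.9079 = 0.0608

0.0608


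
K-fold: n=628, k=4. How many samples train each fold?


Fold size = 628/4 = 157
Training per fold = 628 - 157 = 471

471


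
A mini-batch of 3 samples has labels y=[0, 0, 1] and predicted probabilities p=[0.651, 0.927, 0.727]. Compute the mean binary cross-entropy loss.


L[0] = -ln(1-0.651) = -ln(0.349) = 1.0527
L[1] = -ln(1-0.927) = -ln(0.073) = 2.6173
L[2] = -ln(0.727) = 0.3188
mean = (1.0527 + 2.6173 + 0.3188)/3 = 1.3296

1.3296


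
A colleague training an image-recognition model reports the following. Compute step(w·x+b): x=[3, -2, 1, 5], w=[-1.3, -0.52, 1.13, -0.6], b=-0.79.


z = (3)·(-1.3) + (-2)·(-0.52) + (1)·(1.13) + (5)·(-0.6) - 0.79
  = -5.52
step(z) = 0 (z<0)

0


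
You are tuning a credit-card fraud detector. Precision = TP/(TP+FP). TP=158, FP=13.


Precision = TP/(TP+FP)
= 158/(158+13)
= 158/171 = 92.4%

92.4%


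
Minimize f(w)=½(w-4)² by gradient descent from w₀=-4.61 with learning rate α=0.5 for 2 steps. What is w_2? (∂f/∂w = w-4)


step 1: grad = -4.61-4 = -8.61; w = -4.61 - 0.5·(-8.61) = -0.305
step 2: grad = -0.305-4 = -4.305; w = -0.305 - 0.5·(-4.305) = 1.8475

1.8475


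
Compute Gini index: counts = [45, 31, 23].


Probabilities: [45/99, 31/99, 23/99] ≈ [0.4545, 0.3131, 0.2323]
Σpᵢ² = (2025 + 961 + 529)/99² = 3515/9801
Gini = 1 - Σpᵢ² = 1 - 3515/9801 = 0.6414

0.6414


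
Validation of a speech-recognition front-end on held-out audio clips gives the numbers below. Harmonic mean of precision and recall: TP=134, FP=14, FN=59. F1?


Precision = 134/148 = 0.9054
Recall = 134/193 = 0.6943
F1 = 2·P·R/(P+R) = 2·TP/(2·TP+FP+FN) = 268/(268+14+59) = 268/341 = 0.7859

0.7859


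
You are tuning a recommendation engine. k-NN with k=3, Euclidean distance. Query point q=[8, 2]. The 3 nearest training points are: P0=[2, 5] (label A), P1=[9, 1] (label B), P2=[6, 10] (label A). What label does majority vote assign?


d(q,P0) = 6.7082  (label A)
d(q,P1) = 1.4142  (label B)
d(q,P2) = 8.2462  (label A)
Votes: A=2, B=1
Majority → A

A


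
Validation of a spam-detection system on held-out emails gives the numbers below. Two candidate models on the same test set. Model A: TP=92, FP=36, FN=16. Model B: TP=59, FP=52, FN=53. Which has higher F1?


Model A: P=92/128=0.7188, R=92/108=0.8519, F1=2PR/(P+R)=2TP/(2TP+FP+FN)=184/236=0.7797
Model B: P=59/111=0.5315, R=59/112=0.5268, F1=2PR/(P+R)=2TP/(2TP+FP+FN)=118/223=0.5291
0.7797 > 0.5291 → Model A

Model A


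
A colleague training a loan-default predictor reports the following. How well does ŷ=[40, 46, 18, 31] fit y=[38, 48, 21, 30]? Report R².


ȳ = 34.25
SS_res = Σ(y-ŷ)² = 18
SS_tot = Σ(y-ȳ)² = 396.75
R² = 1 - SS_res/SS_tot = 1 - 0.0454 = 0.9546

0.9546


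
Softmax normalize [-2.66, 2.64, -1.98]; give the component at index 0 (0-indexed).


Exponentials: e^-2.66=0.0699, e^2.64=14.0132, e^-1.98=0.1381
Sum = 14.2212
Softmax = [0.0049, 0.9854, 0.0097]
p[0] = 0.0699/14.2212 = 0.0049

0.0049


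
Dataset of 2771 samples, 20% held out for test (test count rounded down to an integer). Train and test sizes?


Test = ⌊2771·20/100⌋ = 554
Train = 2771 - 554 = 2217

Train: 2217, Test: 554


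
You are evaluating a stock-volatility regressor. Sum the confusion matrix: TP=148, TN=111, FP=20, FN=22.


Total = TP + TN + FP + FN
= 148 + 111 + 20 + 22
= 301
(Predicted positive: 168, predicted negative: 133)

301


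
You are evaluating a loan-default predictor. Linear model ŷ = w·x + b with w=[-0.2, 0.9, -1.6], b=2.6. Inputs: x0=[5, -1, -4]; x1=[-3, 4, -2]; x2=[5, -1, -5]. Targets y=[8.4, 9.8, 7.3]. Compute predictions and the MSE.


ŷ0 = (-0.2)·(5) + (0.9)·(-1) + (-1.6)·(-4) + 2.6 = 7.1
ŷ1 = (-0.2)·(-3) + (0.9)·(4) + (-1.6)·(-2) + 2.6 = 10.0
ŷ2 = (-0.2)·(5) + (0.9)·(-1) + (-1.6)·(-5) + 2.6 = 8.7
errors² = [1.69, 0.04, 1.96]
MSE = 3.6900/3 = 1.23

1.23


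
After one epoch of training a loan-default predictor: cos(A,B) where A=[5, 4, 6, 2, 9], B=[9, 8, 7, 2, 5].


A·B = 5·9 + 4·8 + 6·7 + 2·2 + 9·5 = 168
‖A‖ = √162 = 12.7279, ‖B‖ = √223 = 14.9332
cos = 168/(√162·√223) = 168/√36126 = 0.8839

0.8839


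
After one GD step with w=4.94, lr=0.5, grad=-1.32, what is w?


w_new = w - α·∇
= 4.94 - 0.5·-1.32
= 4.94 + 0.66
= 5.6

5.6


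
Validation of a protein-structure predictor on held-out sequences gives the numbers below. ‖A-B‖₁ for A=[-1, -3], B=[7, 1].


d = |-1-7| + |-3-1|
  = 8 + 4
  = 12

12


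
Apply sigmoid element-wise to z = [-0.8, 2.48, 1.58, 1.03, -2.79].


σ(-0.8) = 1/(1+e^0.8) = 0.31
σ(2.48) = 1/(1+e^-2.48) = 0.9227
σ(1.58) = 1/(1+e^-1.58) = 0.8292
σ(1.03) = 1/(1+e^-1.03) = 0.7369
σ(-2.79) = 1/(1+e^2.79) = 0.0579
result = [0.31, 0.9227, 0.8292, 0.7369, 0.0579]

[0.31, 0.9227, 0.8292, 0.7369, 0.0579]


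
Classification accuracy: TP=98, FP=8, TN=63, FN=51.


Accuracy = (TP+TN)/(TP+TN+FP+FN)
= (98+63)/(220)
= 161/220 = 73.18%

73.18%


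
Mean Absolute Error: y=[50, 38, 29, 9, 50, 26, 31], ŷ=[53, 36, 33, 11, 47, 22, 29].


Absolute errors: |50-53|=3, |38-36|=2, |29-33|=4, |9-11|=2, |50-47|=3, |26-22|=4, |31-29|=2
Sum = 20
MAE = 20/7 = 20/7

20/7


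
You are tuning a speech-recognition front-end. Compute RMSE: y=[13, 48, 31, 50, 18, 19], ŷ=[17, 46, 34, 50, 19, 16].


MSE = 39/6 = 6.5
RMSE = √(39/6) = 2.5495

2.5495


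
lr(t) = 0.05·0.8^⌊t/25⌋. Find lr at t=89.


n_drops = ⌊89/25⌋ = 3
lr = 0.05·0.8^3 = 0.05·0.512 = 0.0256

0.0256


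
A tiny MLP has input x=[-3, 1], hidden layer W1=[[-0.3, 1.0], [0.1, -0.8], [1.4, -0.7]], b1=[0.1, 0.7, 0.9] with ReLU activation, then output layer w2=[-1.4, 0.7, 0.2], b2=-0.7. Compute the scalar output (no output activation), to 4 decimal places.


z1[0] = (-0.3)·(-3) + (1.0)·(1) + 0.1 = 2.0
z1[1] = (0.1)·(-3) + (-0.8)·(1) + 0.7 = -0.4
z1[2] = (1.4)·(-3) + (-0.7)·(1) + 0.9 = -4.0
h = ReLU(z1) = [2.0, 0.0, 0.0]
output = (-1.4)·(2.0) + (0.7)·(0.0) + (0.2)·(0.0) - 0.7 = -3.5

-3.5


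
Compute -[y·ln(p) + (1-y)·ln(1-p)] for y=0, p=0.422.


BCE = -[y·ln(p) + (1-y)·ln(1-p)]
= -0 - 1·ln(1-0.422)
= -ln(0.578) = 0.5482

0.5482


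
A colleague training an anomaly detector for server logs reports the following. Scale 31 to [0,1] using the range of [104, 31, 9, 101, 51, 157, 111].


min=9, max=157
(31-9)/(157-9) = 22/148 = 0.1486

0.1486


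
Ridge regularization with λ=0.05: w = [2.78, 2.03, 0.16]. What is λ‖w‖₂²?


‖w‖₂² = (2.78)² + (2.03)² + (0.16)²
     = 7.7284 + 4.1209 + 0.0256
     = 11.8749
λ·‖w‖₂² = 0.05·11.8749 = 0.593745

0.593745


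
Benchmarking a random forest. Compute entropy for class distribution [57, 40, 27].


Probabilities: [57/124, 40/124, 27/124] ≈ [0.4597, 0.3226, 0.2177]
H = -((57/124)·log₂(57/124) + (40/124)·log₂(40/124) + (27/124)·log₂(27/124))
  = 1.5209 bits

1.5209 bits


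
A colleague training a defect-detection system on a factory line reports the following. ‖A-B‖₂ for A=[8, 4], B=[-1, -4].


d = √((8+ 1)² + (4+ 4)²)
  = √(81 + 64)
  = √145 = 12.0416

12.0416


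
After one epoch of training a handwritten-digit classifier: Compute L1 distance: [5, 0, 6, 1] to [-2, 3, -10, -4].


d = |5+ 2| + |0-3| + |6+ 10| + |1+ 4|
  = 7 + 3 + 16 + 5
  = 31

31


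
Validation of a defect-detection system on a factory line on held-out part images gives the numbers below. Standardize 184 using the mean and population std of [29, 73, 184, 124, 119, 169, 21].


μ = 102.7143, σ = 59.4179
z = (184 - 102.7143)/59.4179 = 1.368

1.368


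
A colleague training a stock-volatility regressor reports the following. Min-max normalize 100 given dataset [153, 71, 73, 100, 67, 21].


min=21, max=153
(100-21)/(153-21) = 79/132 = 0.5985

0.5985


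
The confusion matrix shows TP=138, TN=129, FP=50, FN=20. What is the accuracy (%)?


Accuracy = (TP+TN)/(TP+TN+FP+FN)
= (138+129)/(337)
= 267/337 = 79.23%

79.23%


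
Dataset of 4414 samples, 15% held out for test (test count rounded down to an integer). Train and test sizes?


Test = ⌊4414·15/100⌋ = 662
Train = 4414 - 662 = 3752

Train: 3752, Test: 662


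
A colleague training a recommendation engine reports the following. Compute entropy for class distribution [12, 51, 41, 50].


Probabilities: [12/154, 51/154, 41/154, 50/154] ≈ [0.0779, 0.3312, 0.2662, 0.3247]
H = -((12/154)·log₂(12/154) + (51/154)·log₂(51/154) + (41/154)·log₂(41/154) + (50/154)·log₂(50/154))
  = 1.8501 bits

1.8501 bits


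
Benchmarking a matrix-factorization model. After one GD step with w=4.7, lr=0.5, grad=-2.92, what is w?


w_new = w - α·∇
= 4.7 - 0.5·-2.92
= 4.7 + 1.46
= 6.16

6.16


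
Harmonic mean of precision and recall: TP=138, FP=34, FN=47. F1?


Precision = 138/172 = 0.8023
Recall = 138/185 = 0.7459
F1 = 2·P·R/(P+R) = 2·TP/(2·TP+FP+FN) = 276/(276+34+47) = 276/357 = 0.7731

0.7731


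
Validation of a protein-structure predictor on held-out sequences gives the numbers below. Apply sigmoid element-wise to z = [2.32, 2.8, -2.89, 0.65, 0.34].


σ(2.32) = 1/(1+e^-2.32) = 0.9105
σ(2.8) = 1/(1+e^-2.8) = 0.9427
σ(-2.89) = 1/(1+e^2.89) = 0.0527
σ(0.65) = 1/(1+e^-0.65) = 0.657
σ(0.34) = 1/(1+e^-0.34) = 0.5842
result = [0.9105, 0.9427, 0.0527, 0.657, 0.5842]

[0.9105, 0.9427, 0.0527, 0.657, 0.5842]


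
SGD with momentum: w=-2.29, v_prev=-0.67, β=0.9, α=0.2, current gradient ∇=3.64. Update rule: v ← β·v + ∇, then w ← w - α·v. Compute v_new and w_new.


v_new = 0.9·-0.67 + 3.64 = -0.603 + 3.64 = 3.037
w_new = -2.29 - 0.2·3.037 = -2.29 - 0.6074 = -2.8974

v_new=3.037, w_new=-2.8974


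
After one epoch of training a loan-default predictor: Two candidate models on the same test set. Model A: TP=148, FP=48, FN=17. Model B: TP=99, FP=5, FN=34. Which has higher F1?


Model A: P=148/196=0.7551, R=148/165=0.897, F1=2PR/(P+R)=2TP/(2TP+FP+FN)=296/361=0.8199
Model B: P=99/104=0.9519, R=99/133=0.7444, F1=2PR/(P+R)=2TP/(2TP+FP+FN)=198/237=0.8354
0.8199 < 0.8354 → Model B

Model B


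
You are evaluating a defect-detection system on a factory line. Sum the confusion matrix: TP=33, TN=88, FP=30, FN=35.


Total = TP + TN + FP + FN
= 33 + 88 + 30 + 35
= 186
(Predicted positive: 63, predicted negative: 123)

186


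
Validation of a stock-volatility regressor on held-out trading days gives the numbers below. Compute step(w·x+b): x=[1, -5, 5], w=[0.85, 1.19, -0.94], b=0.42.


z = (1)·(0.85) + (-5)·(1.19) + (5)·(-0.94) + 0.42
  = -9.38
step(z) = 0 (z<0)

0


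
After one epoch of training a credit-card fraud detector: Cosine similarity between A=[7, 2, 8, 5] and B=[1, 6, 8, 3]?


A·B = 7·1 + 2·6 + 8·8 + 5·3 = 98
‖A‖ = √142 = 11.9164, ‖B‖ = √110 = 10.4881
cos = 98/(√142·√110) = 98/√15620 = 0.7841

0.7841


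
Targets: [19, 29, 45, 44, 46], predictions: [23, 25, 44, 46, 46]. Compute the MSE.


Squared errors: (19-23)²=16, (29-25)²=16, (45-44)²=1, (44-46)²=4, (46-46)²=0
Sum = 37
MSE = 37/5 = 37/5

37/5


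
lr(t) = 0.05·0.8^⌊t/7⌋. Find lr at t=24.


n_drops = ⌊24/7⌋ = 3
lr = 0.05·0.8^3 = 0.05·0.512 = 0.0256

0.0256


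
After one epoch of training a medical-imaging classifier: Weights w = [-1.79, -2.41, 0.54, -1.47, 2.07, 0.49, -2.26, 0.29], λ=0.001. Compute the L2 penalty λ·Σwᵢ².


‖w‖₂² = (-1.79)² + (-2.41)² + (0.54)² + (-1.47)² + (2.07)² + (0.49)² + (-2.26)² + (0.29)²
     = 3.2041 + 5.8081 + 0.2916 + 2.1609 + 4.2849 + 0.2401 + 5.1076 + 0.0841
     = 21.1814
λ·‖w‖₂² = 0.001·21.1814 = 0.021181

0.021181


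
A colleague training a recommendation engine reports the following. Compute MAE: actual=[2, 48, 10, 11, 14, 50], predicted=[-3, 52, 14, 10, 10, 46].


Absolute errors: |2+ 3|=5, |48-52|=4, |10-14|=4, |11-10|=1, |14-10|=4, |50-46|=4
Sum = 22
MAE = 22/6 = 11/3

11/3


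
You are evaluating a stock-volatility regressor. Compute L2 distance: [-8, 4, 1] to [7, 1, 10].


d = √((-8-7)² + (4-1)² + (1-10)²)
  = √(225 + 9 + 81)
  = √315 = 17.7482

17.7482


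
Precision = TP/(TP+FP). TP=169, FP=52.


Precision = TP/(TP+FP)
= 169/(169+52)
= 169/221 = 76.47%

76.47%


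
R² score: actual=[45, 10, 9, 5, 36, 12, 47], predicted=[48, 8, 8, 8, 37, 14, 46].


ȳ = 23.4286
SS_res = Σ(y-ŷ)² = 29
SS_tot = Σ(y-ȳ)² = 2037.71
R² = 1 - SS_res/SS_tot = 1 - 0.0142 = 0.9858

0.9858


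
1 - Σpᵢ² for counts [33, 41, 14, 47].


Probabilities: [33/135, 41/135, 14/135, 47/135] ≈ [0.2444, 0.3037, 0.1037, 0.3481]
Σpᵢ² = (1089 + 1681 + 196 + 2209)/135² = 5175/18225
Gini = 1 - Σpᵢ² = 1 - 5175/18225 = 0.716

0.716


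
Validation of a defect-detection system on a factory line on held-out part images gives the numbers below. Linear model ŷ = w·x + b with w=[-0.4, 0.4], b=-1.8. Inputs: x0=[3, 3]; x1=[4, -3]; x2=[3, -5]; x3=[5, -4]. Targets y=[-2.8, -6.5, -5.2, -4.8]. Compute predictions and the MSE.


ŷ0 = (-0.4)·(3) + (0.4)·(3) - 1.8 = -1.8
ŷ1 = (-0.4)·(4) + (0.4)·(-3) - 1.8 = -4.6
ŷ2 = (-0.4)·(3) + (0.4)·(-5) - 1.8 = -5.0
ŷ3 = (-0.4)·(5) + (0.4)·(-4) - 1.8 = -5.4
errors² = [1.0, 3.61, 0.04, 0.36]
MSE = 5.0100/4 = 1.2525

1.2525


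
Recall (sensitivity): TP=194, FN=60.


Recall = TP/(TP+FN)
= 194/(194+60)
= 194/254 = 76.38%

76.38%


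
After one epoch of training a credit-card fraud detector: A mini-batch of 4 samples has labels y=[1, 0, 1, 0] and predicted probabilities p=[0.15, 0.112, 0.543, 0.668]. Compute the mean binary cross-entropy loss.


L[0] = -ln(0.15) = 1.8971
L[1] = -ln(1-0.112) = -ln(0.888) = 0.1188
L[2] = -ln(0.543) = 0.6106
L[3] = -ln(1-0.668) = -ln(0.332) = 1.1026
mean = (1.8971 + 0.1188 + 0.6106 + 1.1026)/4 = 0.9323

0.9323


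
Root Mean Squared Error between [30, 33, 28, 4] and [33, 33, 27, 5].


MSE = 11/4 = 2.75
RMSE = √(11/4) = 1.6583

1.6583


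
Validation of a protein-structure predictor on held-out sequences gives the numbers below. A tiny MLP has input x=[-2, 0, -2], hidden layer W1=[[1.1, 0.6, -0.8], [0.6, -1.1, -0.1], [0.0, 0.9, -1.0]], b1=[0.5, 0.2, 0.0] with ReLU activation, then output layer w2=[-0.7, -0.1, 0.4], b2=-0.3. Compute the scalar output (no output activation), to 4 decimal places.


z1[0] = (1.1)·(-2) + (0.6)·(0) + (-0.8)·(-2) + 0.5 = -0.1
z1[1] = (0.6)·(-2) + (-1.1)·(0) + (-0.1)·(-2) + 0.2 = -0.8
z1[2] = (0.0)·(-2) + (0.9)·(0) + (-1.0)·(-2) + 0.0 = 2.0
h = ReLU(z1) = [0.0, 0.0, 2.0]
output = (-0.7)·(0.0) + (-0.1)·(0.0) + (0.4)·(2.0) - 0.3 = 0.5

0.5


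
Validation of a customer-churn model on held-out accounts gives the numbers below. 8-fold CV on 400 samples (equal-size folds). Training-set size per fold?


Fold size = 400/8 = 50
Training per fold = 400 - 50 = 350

350


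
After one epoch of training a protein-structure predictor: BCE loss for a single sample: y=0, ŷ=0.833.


BCE = -[y·ln(p) + (1-y)·ln(1-p)]
= -0 - 1·ln(1-0.833)
= -ln(0.167) = 1.7898

1.7898


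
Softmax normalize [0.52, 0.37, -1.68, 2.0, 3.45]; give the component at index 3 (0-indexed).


Exponentials: e^0.52=1.682, e^0.37=1.4477, e^-1.68=0.1864, e^2.0=7.3891, e^3.45=31.5004
Sum = 42.2056
Softmax = [0.0399, 0.0343, 0.0044, 0.1751, 0.7464]
p[3] = 7.3891/42.2056 = 0.1751

0.1751


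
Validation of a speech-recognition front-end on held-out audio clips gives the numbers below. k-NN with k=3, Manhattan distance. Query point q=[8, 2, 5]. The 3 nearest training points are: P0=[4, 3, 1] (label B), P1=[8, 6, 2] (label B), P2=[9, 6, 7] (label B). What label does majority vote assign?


d(q,P0) = 9  (label B)
d(q,P1) = 7  (label B)
d(q,P2) = 7  (label B)
Votes: A=0, B=3
Majority → B

B


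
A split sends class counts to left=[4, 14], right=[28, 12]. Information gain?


Parent = [32, 26], H_parent = 0.9923
H_left = 0.7642 (n=18), H_right = 0.8813 (n=40)
H_children = (18/58)·0.7642 + (40/58)·0.8813 = 0.845
IG = 0.9923 - 0.845 = 0.1473

0.1473


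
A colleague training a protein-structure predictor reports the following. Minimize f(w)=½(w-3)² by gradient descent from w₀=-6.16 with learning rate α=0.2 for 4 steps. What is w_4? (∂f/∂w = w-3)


step 1: grad = -6.16-3 = -9.16; w = -6.16 - 0.2·(-9.16) = -4.328
step 2: grad = -4.328-3 = -7.328; w = -4.328 - 0.2·(-7.328) = -2.8624
step 3: grad = -2.8624-3 = -5.8624; w = -2.8624 - 0.2·(-5.8624) = -1.68992
step 4: grad = -1.68992-3 = -4.68992; w = -1.68992 - 0.2·(-4.68992) = -0.751936

-0.751936


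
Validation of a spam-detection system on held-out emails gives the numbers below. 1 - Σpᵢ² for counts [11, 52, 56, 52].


Probabilities: [11/171, 52/171, 56/171, 52/171] ≈ [0.0643, 0.3041, 0.3275, 0.3041]
Σpᵢ² = (121 + 2704 + 3136 + 2704)/171² = 8665/29241
Gini = 1 - Σpᵢ² = 1 - 8665/29241 = 0.7037

0.7037


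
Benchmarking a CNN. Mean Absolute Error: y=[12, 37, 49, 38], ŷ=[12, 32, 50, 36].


Absolute errors: |12-12|=0, |37-32|=5, |49-50|=1, |38-36|=2
Sum = 8
MAE = 8/4 = 2

2


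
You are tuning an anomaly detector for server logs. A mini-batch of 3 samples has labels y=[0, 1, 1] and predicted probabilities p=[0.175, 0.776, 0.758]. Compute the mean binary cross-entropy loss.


L[0] = -ln(1-0.175) = -ln(0.825) = 0.1924
L[1] = -ln(0.776) = 0.2536
L[2] = -ln(0.758) = 0.2771
mean = (0.1924 + 0.2536 + 0.2771)/3 = 0.241

0.241


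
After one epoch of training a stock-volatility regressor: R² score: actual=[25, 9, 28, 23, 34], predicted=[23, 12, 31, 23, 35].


ȳ = 23.8
SS_res = Σ(y-ŷ)² = 23
SS_tot = Σ(y-ȳ)² = 342.8
R² = 1 - SS_res/SS_tot = 1 - 0.0671 = 0.9329

0.9329


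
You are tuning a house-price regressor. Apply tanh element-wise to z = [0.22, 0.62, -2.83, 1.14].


tanh(0.22) = 0.2165
tanh(0.62) = 0.5511
tanh(-2.83) = -0.9931
tanh(1.14) = 0.8144
result = [0.2165, 0.5511, -0.9931, 0.8144]

[0.2165, 0.5511, -0.9931, 0.8144]


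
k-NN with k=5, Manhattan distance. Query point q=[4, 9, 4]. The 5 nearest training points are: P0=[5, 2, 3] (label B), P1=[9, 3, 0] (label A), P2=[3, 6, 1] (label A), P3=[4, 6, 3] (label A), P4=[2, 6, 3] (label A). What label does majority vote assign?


d(q,P0) = 9  (label B)
d(q,P1) = 15  (label A)
d(q,P2) = 7  (label A)
d(q,P3) = 4  (label A)
d(q,P4) = 6  (label A)
Votes: A=4, B=1
Majority → A

A


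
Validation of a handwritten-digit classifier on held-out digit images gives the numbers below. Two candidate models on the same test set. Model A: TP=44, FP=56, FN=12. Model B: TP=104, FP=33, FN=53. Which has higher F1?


Model A: P=44/100=0.44, R=44/56=0.7857, F1=2PR/(P+R)=2TP/(2TP+FP+FN)=88/156=0.5641
Model B: P=104/137=0.7591, R=104/157=0.6624, F1=2PR/(P+R)=2TP/(2TP+FP+FN)=208/294=0.7075
0.5641 < 0.7075 → Model B

Model B


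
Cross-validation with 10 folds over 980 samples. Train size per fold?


Fold size = 980/10 = 98
Training per fold = 980 - 98 = 882

882


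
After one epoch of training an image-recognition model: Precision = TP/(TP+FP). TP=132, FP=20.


Precision = TP/(TP+FP)
= 132/(132+20)
= 132/152 = 86.84%

86.84%


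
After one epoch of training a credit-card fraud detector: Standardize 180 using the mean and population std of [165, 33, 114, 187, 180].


μ = 135.8, σ = 57.3948
z = (180 - 135.8)/57.3948 = 0.7701

0.7701


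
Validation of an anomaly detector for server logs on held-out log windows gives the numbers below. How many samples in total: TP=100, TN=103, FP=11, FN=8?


Total = TP + TN + FP + FN
= 100 + 103 + 11 + 8
= 222
(Predicted positive: 111, predicted negative: 111)

222


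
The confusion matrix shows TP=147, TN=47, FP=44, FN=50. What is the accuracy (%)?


Accuracy = (TP+TN)/(TP+TN+FP+FN)
= (147+47)/(288)
= 194/288 = 67.36%

67.36%


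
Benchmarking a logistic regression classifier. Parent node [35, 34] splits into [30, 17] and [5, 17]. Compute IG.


Parent = [35, 34], H_parent = 0.9998
H_left = 0.9441 (n=47), H_right = 0.7732 (n=22)
H_children = (47/69)·0.9441 + (22/69)·0.7732 = 0.8896
IG = 0.9998 - 0.8896 = 0.1102

0.1102


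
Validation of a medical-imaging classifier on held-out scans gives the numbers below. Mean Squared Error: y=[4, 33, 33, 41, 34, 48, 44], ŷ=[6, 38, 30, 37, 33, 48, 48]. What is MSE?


Squared errors: (4-6)²=4, (33-38)²=25, (33-30)²=9, (41-37)²=16, (34-33)²=1, (48-48)²=0, (44-48)²=16
Sum = 71
MSE = 71/7 = 71/7

71/7


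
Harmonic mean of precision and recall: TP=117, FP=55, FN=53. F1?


Precision = 117/172 = 0.6802
Recall = 117/170 = 0.6882
F1 = 2·P·R/(P+R) = 2·TP/(2·TP+FP+FN) = 234/(234+55+53) = 234/342 = 0.6842

0.6842


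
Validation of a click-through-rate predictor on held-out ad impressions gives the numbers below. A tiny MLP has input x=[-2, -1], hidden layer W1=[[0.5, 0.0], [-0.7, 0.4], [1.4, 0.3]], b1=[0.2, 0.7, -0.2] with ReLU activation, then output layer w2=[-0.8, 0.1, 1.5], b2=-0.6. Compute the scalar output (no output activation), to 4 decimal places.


z1[0] = (0.5)·(-2) + (0.0)·(-1) + 0.2 = -0.8
z1[1] = (-0.7)·(-2) + (0.4)·(-1) + 0.7 = 1.7
z1[2] = (1.4)·(-2) + (0.3)·(-1) - 0.2 = -3.3
h = ReLU(z1) = [0.0, 1.7, 0.0]
output = (-0.8)·(0.0) + (0.1)·(1.7) + (1.5)·(0.0) - 0.6 = -0.43

-0.43


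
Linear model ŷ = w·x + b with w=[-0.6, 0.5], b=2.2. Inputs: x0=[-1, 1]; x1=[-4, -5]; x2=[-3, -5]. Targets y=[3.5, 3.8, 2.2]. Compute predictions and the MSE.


ŷ0 = (-0.6)·(-1) + (0.5)·(1) + 2.2 = 3.3
ŷ1 = (-0.6)·(-4) + (0.5)·(-5) + 2.2 = 2.1
ŷ2 = (-0.6)·(-3) + (0.5)·(-5) + 2.2 = 1.5
errors² = [0.04, 2.89, 0.49]
MSE = 3.4200/3 = 1.14

1.14


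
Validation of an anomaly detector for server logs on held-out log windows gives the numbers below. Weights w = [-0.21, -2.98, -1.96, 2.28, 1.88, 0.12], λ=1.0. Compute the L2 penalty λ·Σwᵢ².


‖w‖₂² = (-0.21)² + (-2.98)² + (-1.96)² + (2.28)² + (1.88)² + (0.12)²
     = 0.0441 + 8.8804 + 3.8416 + 5.1984 + 3.5344 + 0.0144
     = 21.5133
λ·‖w‖₂² = 1.0·21.5133 = 21.5133

21.5133


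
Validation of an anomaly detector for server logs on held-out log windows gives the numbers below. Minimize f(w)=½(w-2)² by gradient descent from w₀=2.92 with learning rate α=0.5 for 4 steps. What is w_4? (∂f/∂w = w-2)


step 1: grad = 2.92-2 = 0.92; w = 2.92 - 0.5·(0.92) = 2.46
step 2: grad = 2.46-2 = 0.46; w = 2.46 - 0.5·(0.46) = 2.23
step 3: grad = 2.23-2 = 0.23; w = 2.23 - 0.5·(0.23) = 2.115
step 4: grad = 2.115-2 = 0.115; w = 2.115 - 0.5·(0.115) = 2.0575

2.0575


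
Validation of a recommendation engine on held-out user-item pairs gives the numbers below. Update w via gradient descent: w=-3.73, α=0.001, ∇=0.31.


w_new = w - α·∇
= -3.73 - 0.001·0.31
= -3.73 - 0.00031
= -3.73031

-3.73031


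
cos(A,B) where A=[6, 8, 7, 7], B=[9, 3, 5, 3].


A·B = 6·9 + 8·3 + 7·5 + 7·3 = 134
‖A‖ = √198 = 14.0712, ‖B‖ = √124 = 11.1355
cos = 134/(√198·√124) = 134/√24552 = 0.8552

0.8552


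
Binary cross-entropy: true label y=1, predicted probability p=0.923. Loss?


BCE = -[y·ln(p) + (1-y)·ln(1-p)]
= -1·ln(0.923) - 0
= -ln(0.923) = 0.0801

0.0801


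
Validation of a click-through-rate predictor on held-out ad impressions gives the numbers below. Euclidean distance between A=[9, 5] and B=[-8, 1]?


d = √((9+ 8)² + (5-1)²)
  = √(289 + 16)
  = √305 = 17.4642

17.4642


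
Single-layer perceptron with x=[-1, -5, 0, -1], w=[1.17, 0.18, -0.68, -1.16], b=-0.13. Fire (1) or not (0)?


z = (-1)·(1.17) + (-5)·(0.18) + (0)·(-0.68) + (-1)·(-1.16) - 0.13
  = -1.04
step(z) = 0 (z<0)

0


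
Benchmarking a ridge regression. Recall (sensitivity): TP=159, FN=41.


Recall = TP/(TP+FN)
= 159/(159+41)
= 159/200 = 79.5%

79.5%


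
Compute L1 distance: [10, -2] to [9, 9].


d = |10-9| + |-2-9|
  = 1 + 11
  = 12

12


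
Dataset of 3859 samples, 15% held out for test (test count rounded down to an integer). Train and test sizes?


Test = ⌊3859·15/100⌋ = 578
Train = 3859 - 578 = 3281

Train: 3281, Test: 578


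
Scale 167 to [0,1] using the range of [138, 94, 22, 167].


min=22, max=167
(167-22)/(167-22) = 145/145 = 1.0

1.0


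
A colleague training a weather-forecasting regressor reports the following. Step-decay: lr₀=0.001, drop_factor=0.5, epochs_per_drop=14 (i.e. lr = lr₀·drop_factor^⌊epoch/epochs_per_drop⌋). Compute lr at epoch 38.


n_drops = ⌊38/14⌋ = 2
lr = 0.001·0.5^2 = 0.001·0.25 = 0.00025

0.00025


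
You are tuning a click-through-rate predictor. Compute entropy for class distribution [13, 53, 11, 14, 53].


Probabilities: [13/144, 53/144, 11/144, 14/144, 53/144] ≈ [0.0903, 0.3681, 0.0764, 0.0972, 0.3681]
H = -((13/144)·log₂(13/144) + (53/144)·log₂(53/144) + (11/144)·log₂(11/144) + (14/144)·log₂(14/144) + (53/144)·log₂(53/144))
  = 1.985 bits

1.985 bits


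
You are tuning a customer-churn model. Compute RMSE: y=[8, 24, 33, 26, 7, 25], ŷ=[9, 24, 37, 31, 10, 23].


MSE = 55/6 = 9.1667
RMSE = √(55/6) = 3.0277

3.0277


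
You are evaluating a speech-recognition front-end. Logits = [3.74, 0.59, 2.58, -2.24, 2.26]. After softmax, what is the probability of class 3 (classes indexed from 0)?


Exponentials: e^3.74=42.098, e^0.59=1.804, e^2.58=13.1971, e^-2.24=0.1065, e^2.26=9.5831
Sum = 66.7887
Softmax = [0.6303, 0.027, 0.1976, 0.0016, 0.1435]
p[3] = 0.1065/66.7887 = 0.0016

0.0016


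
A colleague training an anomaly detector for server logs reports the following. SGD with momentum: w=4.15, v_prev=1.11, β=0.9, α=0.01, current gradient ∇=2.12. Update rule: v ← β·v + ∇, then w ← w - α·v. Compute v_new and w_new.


v_new = 0.9·1.11 + 2.12 = 0.999 + 2.12 = 3.119
w_new = 4.15 - 0.01·3.119 = 4.15 - 0.03119 = 4.11881

v_new=3.119, w_new=4.11881


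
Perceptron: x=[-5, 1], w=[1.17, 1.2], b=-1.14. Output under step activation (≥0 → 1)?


z = (-5)·(1.17) + (1)·(1.2) - 1.14
  = -5.79
step(z) = 0 (z<0)

0


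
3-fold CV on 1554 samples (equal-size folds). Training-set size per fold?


Fold size = 1554/3 = 518
Training per fold = 1554 - 518 = 1036

1036


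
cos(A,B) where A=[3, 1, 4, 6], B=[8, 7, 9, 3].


A·B = 3·8 + 1·7 + 4·9 + 6·3 = 85
‖A‖ = √62 = 7.874, ‖B‖ = √203 = 14.2478
cos = 85/(√62·√203) = 85/√12586 = 0.7577

0.7577


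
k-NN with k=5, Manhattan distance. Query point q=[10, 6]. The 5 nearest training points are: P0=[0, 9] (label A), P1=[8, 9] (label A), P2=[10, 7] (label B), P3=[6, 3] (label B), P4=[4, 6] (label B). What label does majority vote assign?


d(q,P0) = 13  (label A)
d(q,P1) = 5  (label A)
d(q,P2) = 1  (label B)
d(q,P3) = 7  (label B)
d(q,P4) = 6  (label B)
Votes: A=2, B=3
Majority → B

B


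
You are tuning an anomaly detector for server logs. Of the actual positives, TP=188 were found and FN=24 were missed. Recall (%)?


Recall = TP/(TP+FN)
= 188/(188+24)
= 188/212 = 88.68%

88.68%


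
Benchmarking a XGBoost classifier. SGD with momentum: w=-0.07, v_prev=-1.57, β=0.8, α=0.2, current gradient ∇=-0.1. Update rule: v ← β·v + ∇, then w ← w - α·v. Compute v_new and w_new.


v_new = 0.8·-1.57 - 0.1 = -1.256 - 0.1 = -1.356
w_new = -0.07 - 0.2·-1.356 = -0.07 + 0.2712 = 0.2012

v_new=-1.356, w_new=0.2012


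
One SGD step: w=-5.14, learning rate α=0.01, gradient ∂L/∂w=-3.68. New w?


w_new = w - α·∇
= -5.14 - 0.01·-3.68
= -5.14 + 0.0368
= -5.1032

-5.1032


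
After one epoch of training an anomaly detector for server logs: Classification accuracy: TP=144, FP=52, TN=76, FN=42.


Accuracy = (TP+TN)/(TP+TN+FP+FN)
= (144+76)/(314)
= 220/314 = 70.06%

70.06%


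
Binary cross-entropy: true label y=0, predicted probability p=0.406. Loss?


BCE = -[y·ln(p) + (1-y)·ln(1-p)]
= -0 - 1·ln(1-0.406)
= -ln(0.594) = 0.5209

0.5209


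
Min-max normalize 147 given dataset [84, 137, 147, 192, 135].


min=84, max=192
(147-84)/(192-84) = 63/108 = 0.5833

0.5833


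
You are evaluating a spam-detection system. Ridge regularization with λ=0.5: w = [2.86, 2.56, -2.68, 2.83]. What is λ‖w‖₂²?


‖w‖₂² = (2.86)² + (2.56)² + (-2.68)² + (2.83)²
     = 8.1796 + 6.5536 + 7.1824 + 8.0089
     = 29.9245
λ·‖w‖₂² = 0.5·29.9245 = 14.96225

14.96225


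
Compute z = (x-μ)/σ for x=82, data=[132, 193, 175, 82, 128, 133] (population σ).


μ = 140.5, σ = 35.7153
z = (82 - 140.5)/35.7153 = -1.638

-1.638


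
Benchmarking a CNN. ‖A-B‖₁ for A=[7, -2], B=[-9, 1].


d = |7+ 9| + |-2-1|
  = 16 + 3
  = 19

19


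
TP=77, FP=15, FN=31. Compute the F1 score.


Precision = 77/92 = 0.837
Recall = 77/108 = 0.713
F1 = 2·P·R/(P+R) = 2·TP/(2·TP+FP+FN) = 154/(154+15+31) = 154/200 = 0.77

0.77


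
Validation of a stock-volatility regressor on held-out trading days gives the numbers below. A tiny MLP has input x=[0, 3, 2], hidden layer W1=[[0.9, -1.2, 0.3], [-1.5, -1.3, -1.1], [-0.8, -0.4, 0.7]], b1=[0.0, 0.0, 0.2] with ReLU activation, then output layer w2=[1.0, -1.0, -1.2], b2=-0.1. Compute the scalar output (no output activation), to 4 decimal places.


z1[0] = (0.9)·(0) + (-1.2)·(3) + (0.3)·(2) + 0.0 = -3.0
z1[1] = (-1.5)·(0) + (-1.3)·(3) + (-1.1)·(2) + 0.0 = -6.1
z1[2] = (-0.8)·(0) + (-0.4)·(3) + (0.7)·(2) + 0.2 = 0.4
h = ReLU(z1) = [0.0, 0.0, 0.4]
output = (1.0)·(0.0) + (-1.0)·(0.0) + (-1.2)·(0.4) - 0.1 = -0.58

-0.58


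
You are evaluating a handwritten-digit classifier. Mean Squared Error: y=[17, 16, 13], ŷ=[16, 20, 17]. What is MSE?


Squared errors: (17-16)²=1, (16-20)²=16, (13-17)²=16
Sum = 33
MSE = 33/3 = 11

11


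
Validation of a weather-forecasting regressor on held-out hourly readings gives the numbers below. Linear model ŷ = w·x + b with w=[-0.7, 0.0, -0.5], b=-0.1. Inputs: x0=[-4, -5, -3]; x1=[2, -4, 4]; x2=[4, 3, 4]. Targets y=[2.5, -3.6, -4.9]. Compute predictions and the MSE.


ŷ0 = (-0.7)·(-4) + (0.0)·(-5) + (-0.5)·(-3) - 0.1 = 4.2
ŷ1 = (-0.7)·(2) + (0.0)·(-4) + (-0.5)·(4) - 0.1 = -3.5
ŷ2 = (-0.7)·(4) + (0.0)·(3) + (-0.5)·(4) - 0.1 = -4.9
errors² = [2.89, 0.01, 0.0]
MSE = 2.9000/3 = 0.9667

0.9667


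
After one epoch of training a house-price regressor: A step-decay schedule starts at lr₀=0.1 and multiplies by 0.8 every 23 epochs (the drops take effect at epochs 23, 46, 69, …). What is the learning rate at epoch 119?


n_drops = ⌊119/23⌋ = 5
lr = 0.1·0.8^5 = 0.1·0.32768 = 0.032768

0.032768


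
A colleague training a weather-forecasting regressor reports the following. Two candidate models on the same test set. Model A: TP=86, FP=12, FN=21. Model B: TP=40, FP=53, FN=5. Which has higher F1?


Model A: P=86/98=0.8776, R=86/107=0.8037, F1=2PR/(P+R)=2TP/(2TP+FP+FN)=172/205=0.839
Model B: P=40/93=0.4301, R=40/45=0.8889, F1=2PR/(P+R)=2TP/(2TP+FP+FN)=80/138=0.5797
0.839 > 0.5797 → Model A

Model A


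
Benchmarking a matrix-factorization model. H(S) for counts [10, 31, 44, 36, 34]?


Probabilities: [10/155, 31/155, 44/155, 36/155, 34/155] ≈ [0.0645, 0.2, 0.2839, 0.2323, 0.2194]
H = -((10/155)·log₂(10/155) + (31/155)·log₂(31/155) + (44/155)·log₂(44/155) + (36/155)·log₂(36/155) + (34/155)·log₂(34/155))
  = 2.2045 bits

2.2045 bits


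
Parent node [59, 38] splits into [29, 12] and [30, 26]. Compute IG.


Parent = [59, 38], H_parent = 0.9659
H_left = 0.8722 (n=41), H_right = 0.9963 (n=56)
H_children = (41/97)·0.8722 + (56/97)·0.9963 = 0.9438
IG = 0.9659 - 0.9438 = 0.0221

0.0221


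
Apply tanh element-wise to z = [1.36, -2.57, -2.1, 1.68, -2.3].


tanh(1.36) = 0.8764
tanh(-2.57) = -0.9884
tanh(-2.1) = -0.9705
tanh(1.68) = 0.9329
tanh(-2.3) = -0.9801
result = [0.8764, -0.9884, -0.9705, 0.9329, -0.9801]

[0.8764, -0.9884, -0.9705, 0.9329, -0.9801]


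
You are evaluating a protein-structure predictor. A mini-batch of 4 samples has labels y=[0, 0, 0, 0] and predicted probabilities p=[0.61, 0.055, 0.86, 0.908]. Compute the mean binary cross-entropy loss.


L[0] = -ln(1-0.61) = -ln(0.39) = 0.9416
L[1] = -ln(1-0.055) = -ln(0.945) = 0.0566
L[2] = -ln(1-0.86) = -ln(0.14) = 1.9661
L[3] = -ln(1-0.908) = -ln(0.092) = 2.386
mean = (0.9416 + 0.0566 + 1.9661 + 2.386)/4 = 1.3376

1.3376


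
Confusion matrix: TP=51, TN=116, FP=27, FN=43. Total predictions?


Total = TP + TN + FP + FN
= 51 + 116 + 27 + 43
= 237
(Predicted positive: 78, predicted negative: 159)

237


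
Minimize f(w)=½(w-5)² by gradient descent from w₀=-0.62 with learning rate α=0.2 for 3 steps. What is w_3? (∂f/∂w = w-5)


step 1: grad = -0.62-5 = -5.62; w = -0.62 - 0.2·(-5.62) = 0.504
step 2: grad = 0.504-5 = -4.496; w = 0.504 - 0.2·(-4.496) = 1.4032
step 3: grad = 1.4032-5 = -3.5968; w = 1.4032 - 0.2·(-3.5968) = 2.12256

2.12256


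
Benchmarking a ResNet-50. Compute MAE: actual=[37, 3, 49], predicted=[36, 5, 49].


Absolute errors: |37-36|=1, |3-5|=2, |49-49|=0
Sum = 3
MAE = 3/3 = 1

1


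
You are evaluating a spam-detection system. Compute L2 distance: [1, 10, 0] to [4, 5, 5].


d = √((1-4)² + (10-5)² + (0-5)²)
  = √(9 + 25 + 25)
  = √59 = 7.6811

7.6811


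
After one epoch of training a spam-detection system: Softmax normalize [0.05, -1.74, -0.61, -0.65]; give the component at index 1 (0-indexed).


Exponentials: e^0.05=1.0513, e^-1.74=0.1755, e^-0.61=0.5434, e^-0.65=0.522
Sum = 2.2922
Softmax = [0.4586, 0.0766, 0.237, 0.2277]
p[1] = 0.1755/2.2922 = 0.0766

0.0766


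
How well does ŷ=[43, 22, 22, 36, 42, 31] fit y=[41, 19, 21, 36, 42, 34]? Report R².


ȳ = 32.1667
SS_res = Σ(y-ŷ)² = 23
SS_tot = Σ(y-ȳ)² = 490.83
R² = 1 - SS_res/SS_tot = 1 - 0.0469 = 0.9531

0.9531


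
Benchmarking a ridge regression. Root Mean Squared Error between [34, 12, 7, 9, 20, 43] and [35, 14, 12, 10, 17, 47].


MSE = 56/6 = 9.3333
RMSE = √(56/6) = 3.0551

3.0551


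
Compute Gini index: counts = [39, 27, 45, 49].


Probabilities: [39/160, 27/160, 45/160, 49/160] ≈ [0.2437, 0.1688, 0.2812, 0.3063]
Σpᵢ² = (1521 + 729 + 2025 + 2401)/160² = 6676/25600
Gini = 1 - Σpᵢ² = 1 - 6676/25600 = 0.7392

0.7392


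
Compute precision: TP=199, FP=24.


Precision = TP/(TP+FP)
= 199/(199+24)
= 199/223 = 89.24%

89.24%


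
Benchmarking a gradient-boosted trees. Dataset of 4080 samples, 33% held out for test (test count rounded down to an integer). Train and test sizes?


Test = ⌊4080·33/100⌋ = 1346
Train = 4080 - 1346 = 2734

Train: 2734, Test: 1346
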